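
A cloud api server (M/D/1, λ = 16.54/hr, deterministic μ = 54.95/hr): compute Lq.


ρ = 16.54/54.95 = 0.3010
M/D/1: Lq = ρ²/(2(1−ρ)) = 0.09060/(2·0.6990) = 0.06481

Final: 0.06481


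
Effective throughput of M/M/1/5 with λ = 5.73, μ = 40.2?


ρ = 0.1425; P_K = (1−ρ)ρ^5/(1−ρ^6) = 0.00005045
λ_eff = λ(1 − P_K) = 5.73·(1 − 0.00005045) = 5.73·0.999950 = 5.7297 /hr

Final: 5.7297 /hr


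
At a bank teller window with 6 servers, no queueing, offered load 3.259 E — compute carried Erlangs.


B(6,3.259) = 0.067190 (Erlang-B)
Carried load = a(1 − B) = 3.259·(1 − 0.067190) = 3.259·0.932810 = 3.0400 E

Final: 3.0400 Erlangs


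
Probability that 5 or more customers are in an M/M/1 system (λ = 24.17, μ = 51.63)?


ρ = 24.17/51.63 = 0.4681
P(N ≥ n) = ρ^n = 0.4681^5 = 0.022484

Final: 0.022484


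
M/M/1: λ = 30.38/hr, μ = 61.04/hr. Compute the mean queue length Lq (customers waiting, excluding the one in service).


ρ = 30.38/61.04 = 0.4977
Lq = ρ²/(1−ρ) = 0.2477/0.5023 = 0.4932

Final: 0.4932


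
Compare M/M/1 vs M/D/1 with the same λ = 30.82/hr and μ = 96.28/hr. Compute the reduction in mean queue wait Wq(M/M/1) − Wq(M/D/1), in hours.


ρ = 30.82/96.28 = 0.3201
Wq(M/M/1) = ρ/(μ−λ) = 0.3201/65.46 = 0.004890 hr
Wq(M/D/1) = ρ/(2(μ−λ)) = 0.002445 hr
Savings = 0.004890 − 0.002445 = 0.002445 hr

Final: 0.002445 hr


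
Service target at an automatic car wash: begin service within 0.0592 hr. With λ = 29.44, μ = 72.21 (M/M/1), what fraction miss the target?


ρ = 29.44/72.21 = 0.4077
P(Wq > t) = ρ·e^{−(μ−λ)t} = 0.4077·e^{−2.5320}
= 0.4077·0.079501 = 0.032413

Final: 0.032413


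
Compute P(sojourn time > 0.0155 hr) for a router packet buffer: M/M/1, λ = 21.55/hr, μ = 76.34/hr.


W ~ Exponential(μ−λ) for M/M/1.
μ − λ = 76.34 − 21.55 = 54.7900
P(W > t) = e^{−(μ−λ)t} = e^{−0.8492} = 0.427738

Final: 0.427738


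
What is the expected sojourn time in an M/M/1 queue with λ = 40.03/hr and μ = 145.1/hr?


W = 1/(μ−λ) = 1/(145.1 − 40.03) = 1/105.07 = 0.009517 hr

Final: 0.009517 hr


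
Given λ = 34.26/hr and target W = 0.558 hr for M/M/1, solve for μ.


W = 1/(μ−λ) ⇒ μ − λ = 1/W = 1/0.558 = 1.7921
μ = λ + 1/W = 34.26 + 1.7921 = 36.0521 per hr

Final: 36.0521 /hr


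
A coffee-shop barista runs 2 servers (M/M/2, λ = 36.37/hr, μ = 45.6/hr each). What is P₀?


a = λ/μ = 36.37/45.6 = 0.7976; ρ = a/c = 0.3988
Σ_{k=0}^{1} a^k/k! (terms k=0..1) = 1.00000 + 0.79759 = 1.79759
Tail: a^2/(2!(1−ρ)) = 0.63615/(2·0.6012) = 0.52906
P₀ = 1/(1.79759 + 0.52906) = 1/2.32665 = 0.429803

Final: 0.429803


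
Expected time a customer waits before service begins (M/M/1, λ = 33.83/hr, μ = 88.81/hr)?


ρ = 33.83/88.81 = 0.3809
Wq = ρ/(μ−λ) = 0.3809/(88.81 − 33.83) = 0.3809/54.98 = 0.006928 hr

Final: 0.006928 hr


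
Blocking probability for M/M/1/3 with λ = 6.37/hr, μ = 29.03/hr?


ρ = λ/μ = 6.37/29.03 = 0.2194
P_K = (1−ρ)ρ^K/(1−ρ^(K+1)) = (0.7806·0.010565)/(1 − 0.002318)
= 0.008247/0.997682 = 0.008266

Final: 0.008266


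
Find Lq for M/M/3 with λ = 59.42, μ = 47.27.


a = λ/μ = 1.2570; ρ = a/3 = 0.4190
P₀ = 0.276480
Lq = P₀·a^c·ρ / (c!·(1−ρ)²) = 0.276480·1.98628·0.4190/(6·0.33755)
= 0.11362

Final: 0.11362


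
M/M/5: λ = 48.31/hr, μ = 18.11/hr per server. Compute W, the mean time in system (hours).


a = 2.6676; ρ = 0.5335; P₀ = 0.067058
Lq = P₀·a^c·ρ/(c!(1−ρ)²) = 0.18507
Wq = Lq/λ = 0.18507/48.31 = 0.003831 hr
W = Wq + 1/μ = 0.003831 + 0.05522 = 0.05905 hr

Final: 0.05905 hr


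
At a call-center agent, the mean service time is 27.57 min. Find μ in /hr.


μ = 1/(service time) in consistent units.
1 hour = 60 min, so μ = 60/27.57 = 2.1763 per hour

Final: 2.1763 /hr


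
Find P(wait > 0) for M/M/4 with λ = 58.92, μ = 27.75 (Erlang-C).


a = λ/μ = 2.1232; ρ = a/4 = 0.5308
P₀ = 0.113928 (from M/M/c formula)
C(c,a) = [a^c/(c!(1−ρ))]·P₀ = [20.32352/(24·0.4692)]·0.113928
= 1.80484·0.113928 = 0.205622

Final: 0.205622


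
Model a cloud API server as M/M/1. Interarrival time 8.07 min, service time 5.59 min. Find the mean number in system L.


λ = 60/8.07 = 7.4349 /hr
μ = 60/5.59 = 10.7335 /hr
ρ = λ/μ = 7.4349/10.7335 = 0.6927
L = ρ/(1−ρ) = 0.6927/0.3073 = 2.2540

Final: 2.2540


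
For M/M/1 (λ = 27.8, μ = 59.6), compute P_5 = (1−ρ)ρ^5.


ρ = 27.8/59.6 = 0.4664
P_n = (1−ρ)·ρ^n = (1 − 0.4664)·0.4664^5 = 0.5336·0.022080 = 0.011781

Final: 0.011781


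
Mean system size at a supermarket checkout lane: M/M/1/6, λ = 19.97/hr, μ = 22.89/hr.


ρ = 19.97/22.89 = 0.8724
L = ρ[1 − (K+1)ρ^K + Kρ^(K+1)] / [(1−ρ)(1−ρ^(K+1))]
Numerator: 0.8724·(1 − 7·0.440954 + 6·0.384703) = 0.193278
Denominator: (0.1276)·(0.615297) = 0.078491
L = 0.193278/0.078491 = 2.4624

Final: 2.4624


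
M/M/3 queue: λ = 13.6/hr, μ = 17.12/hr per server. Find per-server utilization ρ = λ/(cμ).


ρ = λ/(cμ) = 13.6/(3·17.12) = 13.6/51.36 = 0.2648

Final: 0.2648


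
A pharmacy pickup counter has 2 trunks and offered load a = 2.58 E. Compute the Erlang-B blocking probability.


B(c,a) = (a^c/c!) / Σ_{k=0}^{c} a^k/k!
a^2/2! = 3.328200
Σ terms (k=0..2): 1.00000 + 2.58000 + 3.32820 = 6.908200
B = 3.328200/6.908200 = 0.481775

Final: 0.481775


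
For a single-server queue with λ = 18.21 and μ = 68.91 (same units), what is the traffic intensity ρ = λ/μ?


ρ = λ/μ = 18.21/68.91 = 0.2643

Final: 0.2643


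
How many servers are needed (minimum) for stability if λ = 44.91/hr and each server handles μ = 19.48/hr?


Stability requires cμ > λ ⇔ c > λ/μ.
λ/μ = 44.91/19.48 = 2.3054
Minimum integer c = ⌊2.3054⌋ + 1 = 3
Check: 3·19.48 = 58.44 > 44.91, while 2·19.48 = 38.96 ≤ 44.91

Final: 3 servers


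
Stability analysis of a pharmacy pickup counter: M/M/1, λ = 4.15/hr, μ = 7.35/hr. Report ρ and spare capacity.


Total capacity cμ = 1·7.35 = 7.35/hr
ρ = λ/(cμ) = 4.15/7.35 = 0.5646
Stable ⇔ ρ < 1: YES
Spare capacity = cμ − λ = 7.35 − 4.15 = 3.20/hr

Final: ρ = 0.5646; stable; margin = 3.20/hr


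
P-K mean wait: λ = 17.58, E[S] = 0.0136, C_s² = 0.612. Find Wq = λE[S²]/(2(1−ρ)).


ρ = λ·E[S] = 17.58·0.0136 = 0.2391
E[S²] = E[S]²(1+C_s²) = 0.0136²·(1+0.612) = 0.0002982
Wq = λ·E[S²]/(2(1−ρ)) = 17.58·0.0002982/(2·0.7609) = 0.003444 hr

Final: 0.003444 hr


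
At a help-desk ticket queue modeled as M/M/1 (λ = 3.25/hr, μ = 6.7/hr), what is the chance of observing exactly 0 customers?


ρ = 3.25/6.7 = 0.4851
P_n = (1−ρ)·ρ^n = (1 − 0.4851)·0.4851^0 = 0.5149·1.000000 = 0.514925

Final: 0.514925


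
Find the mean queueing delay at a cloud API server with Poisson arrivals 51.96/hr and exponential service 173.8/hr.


ρ = 51.96/173.8 = 0.2990
Wq = ρ/(μ−λ) = 0.2990/(173.8 − 51.96) = 0.2990/121.84 = 0.002454 hr

Final: 0.002454 hr


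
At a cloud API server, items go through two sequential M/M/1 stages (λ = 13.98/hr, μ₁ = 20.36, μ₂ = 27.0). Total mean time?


Each node sees arrival rate λ = 13.98/hr (tandem ⇒ throughput preserved).
W₁ = 1/(μ₁−λ) = 1/(20.36−13.98) = 0.15674 hr
W₂ = 1/(μ₂−λ) = 1/(27.0−13.98) = 0.07680 hr
W_total = W₁ + W₂ = 0.15674 + 0.07680 = 0.23354 hr

Final: 0.23354 hr


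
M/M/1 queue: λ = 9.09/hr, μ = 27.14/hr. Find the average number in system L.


ρ = λ/μ = 9.09/27.14 = 0.3349
L = ρ/(1−ρ) = 0.3349/(1 − 0.3349) = 0.3349/0.6651 = 0.5036

Final: 0.5036


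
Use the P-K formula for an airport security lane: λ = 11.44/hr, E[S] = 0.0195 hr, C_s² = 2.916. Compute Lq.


ρ = λ·E[S] = 11.44·0.0195 = 0.2231
Lq = ρ²(1+C_s²)/(2(1−ρ)) = 0.04976·(1+2.916)/(2·0.7769)
= 0.04976·3.9160/1.5538 = 0.12542

Final: 0.12542


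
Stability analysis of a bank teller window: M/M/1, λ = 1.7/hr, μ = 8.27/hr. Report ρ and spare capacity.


Total capacity cμ = 1·8.27 = 8.27/hr
ρ = λ/(cμ) = 1.7/8.27 = 0.2056
Stable ⇔ ρ < 1: YES
Spare capacity = cμ − λ = 8.27 − 1.7 = 6.57/hr

Final: ρ = 0.2056; stable; margin = 6.57/hr


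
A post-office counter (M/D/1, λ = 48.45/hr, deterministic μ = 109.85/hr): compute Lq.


ρ = 48.45/109.85 = 0.4411
M/D/1: Lq = ρ²/(2(1−ρ)) = 0.1945/(2·0.5589) = 0.17402

Final: 0.17402


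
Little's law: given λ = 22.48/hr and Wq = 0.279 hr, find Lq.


Lq = λWq = 22.48·0.279 = 6.2719

Final: 6.2719


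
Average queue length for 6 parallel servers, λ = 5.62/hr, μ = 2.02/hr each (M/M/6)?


a = λ/μ = 2.7822; ρ = a/6 = 0.4637
P₀ = 0.061243
Lq = P₀·a^c·ρ / (c!·(1−ρ)²) = 0.061243·463.77750·0.4637/(720·0.28762)
= 0.06360

Final: 0.06360


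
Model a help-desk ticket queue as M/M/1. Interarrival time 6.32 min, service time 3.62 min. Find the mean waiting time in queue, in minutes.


λ = 60/6.32 = 9.4937 /hr
μ = 60/3.62 = 16.5746 /hr
ρ = λ/μ = 9.4937/16.5746 = 0.5728
Wq = ρ/(μ−λ) = 0.5728/(16.5746−9.4937) = 0.08089 hr
In minutes: 0.08089·60 = 4.853 min

Final: 4.853 min


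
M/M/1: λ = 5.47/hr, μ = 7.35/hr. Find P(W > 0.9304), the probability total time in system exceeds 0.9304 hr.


W ~ Exponential(μ−λ) for M/M/1.
μ − λ = 7.35 − 5.47 = 1.8800
P(W > t) = e^{−(μ−λ)t} = e^{−1.7492} = 0.173921

Final: 0.173921


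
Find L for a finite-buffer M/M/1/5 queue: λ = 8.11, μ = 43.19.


ρ = 8.11/43.19 = 0.1878
L = ρ[1 − (K+1)ρ^K + Kρ^(K+1)] / [(1−ρ)(1−ρ^(K+1))]
Numerator: 0.1878·(1 − 6·0.0002334 + 5·0.00004384) = 0.187553
Denominator: (0.8122)·(0.999956) = 0.812189
L = 0.187553/0.812189 = 0.2309

Final: 0.2309


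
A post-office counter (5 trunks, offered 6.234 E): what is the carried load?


B(5,6.234) = 0.376429 (Erlang-B)
Carried load = a(1 − B) = 6.234·(1 − 0.376429) = 6.234·0.623571 = 3.8873 E

Final: 3.8873 Erlangs


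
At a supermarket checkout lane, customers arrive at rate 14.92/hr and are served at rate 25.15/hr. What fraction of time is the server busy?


ρ = λ/μ = 14.92/25.15 = 0.5932

Final: 0.5932


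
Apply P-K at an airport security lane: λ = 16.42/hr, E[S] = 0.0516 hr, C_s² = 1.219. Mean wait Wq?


ρ = λ·E[S] = 16.42·0.0516 = 0.8473
E[S²] = E[S]²(1+C_s²) = 0.0516²·(1+1.219) = 0.005908
Wq = λ·E[S²]/(2(1−ρ)) = 16.42·0.005908/(2·0.1527) = 0.31760 hr

Final: 0.31760 hr


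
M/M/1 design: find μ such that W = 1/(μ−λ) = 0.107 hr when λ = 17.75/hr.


W = 1/(μ−λ) ⇒ μ − λ = 1/W = 1/0.107 = 9.3458
μ = λ + 1/W = 17.75 + 9.3458 = 27.0958 per hr

Final: 27.0958 /hr


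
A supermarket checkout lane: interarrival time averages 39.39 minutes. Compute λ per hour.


λ = 1/(interarrival time) in consistent units.
1 hour = 60 min, so λ = 60/39.39 = 1.5232 per hour

Final: 1.5232 /hr


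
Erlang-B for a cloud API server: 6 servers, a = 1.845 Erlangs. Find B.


B(c,a) = (a^c/c!) / Σ_{k=0}^{c} a^k/k!
a^6/6! = 0.054783
Σ terms (k=0..6): 1.00000 + 1.84500 + 1.70201 + 1.04674 + 0.48281 + 0.17816 + 0.05478 = 6.309497
B = 0.054783/6.309497 = 0.008683

Final: 0.008683


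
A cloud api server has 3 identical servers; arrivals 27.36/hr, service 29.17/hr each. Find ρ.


ρ = λ/(cμ) = 27.36/(3·29.17) = 27.36/87.51 = 0.3126

Final: 0.3126


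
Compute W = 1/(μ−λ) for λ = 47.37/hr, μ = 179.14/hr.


W = 1/(μ−λ) = 1/(179.14 − 47.37) = 1/131.77 = 0.007589 hr

Final: 0.007589 hr


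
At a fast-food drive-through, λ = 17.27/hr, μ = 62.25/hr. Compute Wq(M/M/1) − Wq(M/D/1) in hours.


ρ = 17.27/62.25 = 0.2774
Wq(M/M/1) = ρ/(μ−λ) = 0.2774/44.98 = 0.006168 hr
Wq(M/D/1) = ρ/(2(μ−λ)) = 0.003084 hr
Savings = 0.006168 − 0.003084 = 0.003084 hr

Final: 0.003084 hr


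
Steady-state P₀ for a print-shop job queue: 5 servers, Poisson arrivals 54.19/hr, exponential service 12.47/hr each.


a = λ/μ = 54.19/12.47 = 4.3456; ρ = a/c = 0.8691
Σ_{k=0}^{4} a^k/k! (terms k=0..4) = 1.00000 + 4.34563 + 9.44225 + 13.67750 + 14.85934 = 43.32472
Tail: a^5/(5!(1−ρ)) = 1549.75658/(120·0.1309) = 98.67986
P₀ = 1/(43.32472 + 98.67986) = 1/142.00459 = 0.007042

Final: 0.007042


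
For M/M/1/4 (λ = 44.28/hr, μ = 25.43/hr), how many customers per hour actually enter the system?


ρ = 1.7413; P_K = (1−ρ)ρ^4/(1−ρ^5) = 0.454067
λ_eff = λ(1 − P_K) = 44.28·(1 − 0.454067) = 44.28·0.545933 = 24.1739 /hr

Final: 24.1739 /hr


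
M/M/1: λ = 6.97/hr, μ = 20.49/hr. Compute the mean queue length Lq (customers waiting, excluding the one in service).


ρ = 6.97/20.49 = 0.3402
Lq = ρ²/(1−ρ) = 0.1157/0.6598 = 0.1754

Final: 0.1754


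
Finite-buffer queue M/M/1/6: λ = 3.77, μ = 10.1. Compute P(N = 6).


ρ = λ/μ = 3.77/10.1 = 0.3733
P_K = (1−ρ)ρ^K/(1−ρ^(K+1)) = (0.6267·0.002705)/(1 − 0.001010)
= 0.001695/0.998990 = 0.001697

Final: 0.001697


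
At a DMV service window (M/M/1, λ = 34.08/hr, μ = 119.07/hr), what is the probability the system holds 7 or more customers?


ρ = 34.08/119.07 = 0.2862
P(N ≥ n) = ρ^n = 0.2862^7 = 0.0001574

Final: 0.0001574


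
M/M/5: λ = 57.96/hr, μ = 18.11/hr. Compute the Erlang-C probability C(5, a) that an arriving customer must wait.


a = λ/μ = 3.2004; ρ = a/5 = 0.6401
P₀ = 0.037131 (from M/M/c formula)
C(c,a) = [a^c/(c!(1−ρ))]·P₀ = [335.77599/(120·0.3599)]·0.037131
= 7.77450·0.037131 = 0.288678

Final: 0.288678


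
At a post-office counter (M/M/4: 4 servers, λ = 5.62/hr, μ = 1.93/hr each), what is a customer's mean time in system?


a = 2.9119; ρ = 0.7280; P₀ = 0.042956
Lq = P₀·a^c·ρ/(c!(1−ρ)²) = 1.26603
Wq = Lq/λ = 1.26603/5.62 = 0.22527 hr
W = Wq + 1/μ = 0.22527 + 0.51813 = 0.74341 hr

Final: 0.74341 hr


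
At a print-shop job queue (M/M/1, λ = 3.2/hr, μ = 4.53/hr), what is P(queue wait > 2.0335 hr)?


ρ = 3.2/4.53 = 0.7064
P(Wq > t) = ρ·e^{−(μ−λ)t} = 0.7064·e^{−2.7046}
= 0.7064·0.066900 = 0.047258

Final: 0.047258


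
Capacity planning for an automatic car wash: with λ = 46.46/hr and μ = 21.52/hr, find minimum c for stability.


Stability requires cμ > λ ⇔ c > λ/μ.
λ/μ = 46.46/21.52 = 2.1589
Minimum integer c = ⌊2.1589⌋ + 1 = 3
Check: 3·21.52 = 64.56 > 46.46, while 2·21.52 = 43.04 ≤ 46.46

Final: 3 servers


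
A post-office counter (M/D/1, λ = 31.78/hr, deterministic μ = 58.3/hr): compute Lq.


ρ = 31.78/58.3 = 0.5451
M/D/1: Lq = ρ²/(2(1−ρ)) = 0.2971/(2·0.4549) = 0.32661

Final: 0.32661


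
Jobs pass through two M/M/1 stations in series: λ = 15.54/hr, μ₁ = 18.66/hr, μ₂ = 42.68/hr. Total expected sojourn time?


Each node sees arrival rate λ = 15.54/hr (tandem ⇒ throughput preserved).
W₁ = 1/(μ₁−λ) = 1/(18.66−15.54) = 0.32051 hr
W₂ = 1/(μ₂−λ) = 1/(42.68−15.54) = 0.03685 hr
W_total = W₁ + W₂ = 0.32051 + 0.03685 = 0.35736 hr

Final: 0.35736 hr


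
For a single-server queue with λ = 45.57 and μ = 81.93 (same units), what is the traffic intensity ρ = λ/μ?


ρ = λ/μ = 45.57/81.93 = 0.5562

Final: 0.5562


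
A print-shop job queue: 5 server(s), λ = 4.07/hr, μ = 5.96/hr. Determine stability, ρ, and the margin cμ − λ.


Total capacity cμ = 5·5.96 = 29.80/hr
ρ = λ/(cμ) = 4.07/29.80 = 0.1366
Stable ⇔ ρ < 1: YES
Spare capacity = cμ − λ = 29.80 − 4.07 = 25.73/hr

Final: ρ = 0.1366; stable; margin = 25.73/hr


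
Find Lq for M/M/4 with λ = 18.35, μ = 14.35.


a = λ/μ = 1.2787; ρ = a/4 = 0.3197
P₀ = 0.277116
Lq = P₀·a^c·ρ / (c!·(1−ρ)²) = 0.277116·2.67385·0.3197/(24·0.46283)
= 0.02133

Final: 0.02133


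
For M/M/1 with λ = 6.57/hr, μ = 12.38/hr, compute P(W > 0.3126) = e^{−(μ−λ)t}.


W ~ Exponential(μ−λ) for M/M/1.
μ − λ = 12.38 − 6.57 = 5.8100
P(W > t) = e^{−(μ−λ)t} = e^{−1.8162} = 0.162642

Final: 0.162642


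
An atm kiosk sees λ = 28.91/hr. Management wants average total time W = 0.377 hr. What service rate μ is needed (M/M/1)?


W = 1/(μ−λ) ⇒ μ − λ = 1/W = 1/0.377 = 2.6525
μ = λ + 1/W = 28.91 + 2.6525 = 31.5625 per hr

Final: 31.5625 /hr


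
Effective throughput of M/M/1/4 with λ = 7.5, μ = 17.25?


ρ = 0.4348; P_K = (1−ρ)ρ^4/(1−ρ^5) = 0.020517
λ_eff = λ(1 − P_K) = 7.5·(1 − 0.020517) = 7.5·0.979483 = 7.3461 /hr

Final: 7.3461 /hr


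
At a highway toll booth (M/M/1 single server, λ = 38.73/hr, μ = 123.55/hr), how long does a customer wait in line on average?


ρ = 38.73/123.55 = 0.3135
Wq = ρ/(μ−λ) = 0.3135/(123.55 − 38.73) = 0.3135/84.82 = 0.003696 hr

Final: 0.003696 hr


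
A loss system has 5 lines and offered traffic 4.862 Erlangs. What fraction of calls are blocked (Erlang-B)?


B(c,a) = (a^c/c!) / Σ_{k=0}^{c} a^k/k!
a^5/5! = 22.640892
Σ terms (k=0..5): 1.00000 + 4.86200 + 11.81952 + 19.15551 + 23.28352 + 22.64089 = 82.761436
B = 22.640892/82.761436 = 0.273568

Final: 0.273568


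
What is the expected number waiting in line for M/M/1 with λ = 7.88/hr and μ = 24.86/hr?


ρ = 7.88/24.86 = 0.3170
Lq = ρ²/(1−ρ) = 0.1005/0.6830 = 0.1471

Final: 0.1471


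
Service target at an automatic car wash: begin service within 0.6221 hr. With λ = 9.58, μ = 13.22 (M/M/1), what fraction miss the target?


ρ = 9.58/13.22 = 0.7247
P(Wq > t) = ρ·e^{−(μ−λ)t} = 0.7247·e^{−2.2644}
= 0.7247·0.103888 = 0.075283

Final: 0.075283


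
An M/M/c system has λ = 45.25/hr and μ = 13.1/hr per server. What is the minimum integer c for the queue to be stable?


Stability requires cμ > λ ⇔ c > λ/μ.
λ/μ = 45.25/13.1 = 3.4542
Minimum integer c = ⌊3.4542⌋ + 1 = 4
Check: 4·13.1 = 52.40 > 45.25, while 3·13.1 = 39.30 ≤ 45.25

Final: 4 servers


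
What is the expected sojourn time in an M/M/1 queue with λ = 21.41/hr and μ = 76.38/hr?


W = 1/(μ−λ) = 1/(76.38 − 21.41) = 1/54.97 = 0.01819 hr

Final: 0.01819 hr


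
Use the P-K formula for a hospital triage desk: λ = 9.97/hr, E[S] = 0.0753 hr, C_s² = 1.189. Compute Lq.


ρ = λ·E[S] = 9.97·0.0753 = 0.7507
Lq = ρ²(1+C_s²)/(2(1−ρ)) = 0.5636·(1+1.189)/(2·0.2493)
= 0.5636·2.1890/0.4985 = 2.47483

Final: 2.47483


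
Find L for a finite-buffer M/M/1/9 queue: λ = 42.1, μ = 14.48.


ρ = 42.1/14.48 = 2.9075
L = ρ[1 − (K+1)ρ^K + Kρ^(K+1)] / [(1−ρ)(1−ρ^(K+1))]
Numerator: 2.9075·(1 − 10·14846.422165 + 9·43165.357263) = 697862.723423
Denominator: (-1.9075)·(-43164.357263) = 82334.222900
L = 697862.723423/82334.222900 = 8.4760

Final: 8.4760


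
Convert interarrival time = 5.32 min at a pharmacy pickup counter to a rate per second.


λ = 1/(interarrival time) in consistent units.
1 second = 0.0166667 min, so λ = 0.0166667/5.32 = 0.003133 per second

Final: 0.003133 /sec


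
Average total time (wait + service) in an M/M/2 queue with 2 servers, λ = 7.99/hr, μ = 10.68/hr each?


a = 0.7481; ρ = 0.3741; P₀ = 0.455537
Lq = P₀·a^c·ρ/(c!(1−ρ)²) = 0.12171
Wq = Lq/λ = 0.12171/7.99 = 0.01523 hr
W = Wq + 1/μ = 0.01523 + 0.09363 = 0.10887 hr

Final: 0.10887 hr


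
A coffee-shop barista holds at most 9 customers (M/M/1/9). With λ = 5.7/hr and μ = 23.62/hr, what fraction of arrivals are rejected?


ρ = λ/μ = 5.7/23.62 = 0.2413
P_K = (1−ρ)ρ^K/(1−ρ^(K+1)) = (0.7587·0.000002776)/(1 − 0.0000006698)
= 0.000002106/0.999999 = 0.000002106

Final: 0.000002106


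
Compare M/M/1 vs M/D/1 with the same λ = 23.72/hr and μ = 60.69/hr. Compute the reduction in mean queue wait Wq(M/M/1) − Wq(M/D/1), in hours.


ρ = 23.72/60.69 = 0.3908
Wq(M/M/1) = ρ/(μ−λ) = 0.3908/36.97 = 0.01057 hr
Wq(M/D/1) = ρ/(2(μ−λ)) = 0.005286 hr
Savings = 0.01057 − 0.005286 = 0.005286 hr

Final: 0.005286 hr


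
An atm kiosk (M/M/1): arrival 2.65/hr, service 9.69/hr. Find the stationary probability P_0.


ρ = 2.65/9.69 = 0.2735
P_n = (1−ρ)·ρ^n = (1 − 0.2735)·0.2735^0 = 0.7265·1.000000 = 0.726522

Final: 0.726522


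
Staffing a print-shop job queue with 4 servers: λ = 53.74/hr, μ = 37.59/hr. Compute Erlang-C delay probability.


a = λ/μ = 1.4296; ρ = a/4 = 0.3574
P₀ = 0.237562 (from M/M/c formula)
C(c,a) = [a^c/(c!(1−ρ))]·P₀ = [4.17735/(24·0.6426)]·0.237562
= 0.27087·0.237562 = 0.064348

Final: 0.064348


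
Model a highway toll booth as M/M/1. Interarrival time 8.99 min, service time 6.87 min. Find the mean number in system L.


λ = 60/8.99 = 6.6741 /hr
μ = 60/6.87 = 8.7336 /hr
ρ = λ/μ = 6.6741/8.7336 = 0.7642
L = ρ/(1−ρ) = 0.7642/0.2358 = 3.2406

Final: 3.2406


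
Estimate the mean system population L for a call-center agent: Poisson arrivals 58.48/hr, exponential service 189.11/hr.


ρ = λ/μ = 58.48/189.11 = 0.3092
L = ρ/(1−ρ) = 0.3092/(1 − 0.3092) = 0.3092/0.6908 = 0.4477

Final: 0.4477


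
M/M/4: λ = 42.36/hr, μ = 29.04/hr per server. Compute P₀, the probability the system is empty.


a = λ/μ = 42.36/29.04 = 1.4587; ρ = a/c = 0.3647
Σ_{k=0}^{3} a^k/k! (terms k=0..3) = 1.00000 + 1.45868 + 1.06387 + 0.51728 = 4.03983
Tail: a^4/(4!(1−ρ)) = 4.52728/(24·0.6353) = 0.29691
P₀ = 1/(4.03983 + 0.29691) = 1/4.33674 = 0.230588

Final: 0.230588


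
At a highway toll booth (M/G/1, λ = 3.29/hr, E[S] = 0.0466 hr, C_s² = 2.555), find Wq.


ρ = λ·E[S] = 3.29·0.0466 = 0.1533
E[S²] = E[S]²(1+C_s²) = 0.0466²·(1+2.555) = 0.007720
Wq = λ·E[S²]/(2(1−ρ)) = 3.29·0.007720/(2·0.8467) = 0.01500 hr

Final: 0.01500 hr


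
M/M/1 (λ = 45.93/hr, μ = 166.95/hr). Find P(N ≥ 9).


ρ = 45.93/166.95 = 0.2751
P(N ≥ n) = ρ^n = 0.2751^9 = 0.000009028

Final: 0.000009028


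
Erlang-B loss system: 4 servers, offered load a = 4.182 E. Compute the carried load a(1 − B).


B(4,4.182) = 0.327952 (Erlang-B)
Carried load = a(1 − B) = 4.182·(1 − 0.327952) = 4.182·0.672048 = 2.8105 E

Final: 2.8105 Erlangs


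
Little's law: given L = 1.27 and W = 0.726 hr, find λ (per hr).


λ = L/W = 1.27/0.726 = 1.7493 /hr

Final: 1.7493 /hr


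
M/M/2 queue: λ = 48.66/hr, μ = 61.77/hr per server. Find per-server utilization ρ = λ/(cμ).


ρ = λ/(cμ) = 48.66/(2·61.77) = 48.66/123.54 = 0.3939

Final: 0.3939


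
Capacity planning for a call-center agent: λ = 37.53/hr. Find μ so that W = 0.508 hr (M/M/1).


W = 1/(μ−λ) ⇒ μ − λ = 1/W = 1/0.508 = 1.9685
μ = λ + 1/W = 37.53 + 1.9685 = 39.4985 per hr

Final: 39.4985 /hr


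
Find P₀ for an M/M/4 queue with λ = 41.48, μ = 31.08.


a = λ/μ = 41.48/31.08 = 1.3346; ρ = a/c = 0.3337
Σ_{k=0}^{3} a^k/k! (terms k=0..3) = 1.00000 + 1.33462 + 0.89061 + 0.39621 = 3.62143
Tail: a^4/(4!(1−ρ)) = 3.17271/(24·0.6663) = 0.19839
P₀ = 1/(3.62143 + 0.19839) = 1/3.81982 = 0.261792

Final: 0.261792


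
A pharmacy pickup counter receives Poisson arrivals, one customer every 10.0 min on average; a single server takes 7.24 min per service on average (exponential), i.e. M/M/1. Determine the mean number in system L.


λ = 60/10.0 = 6.0000 /hr
μ = 60/7.24 = 8.2873 /hr
ρ = λ/μ = 6.0000/8.2873 = 0.7240
L = ρ/(1−ρ) = 0.7240/0.2760 = 2.6232

Final: 2.6232


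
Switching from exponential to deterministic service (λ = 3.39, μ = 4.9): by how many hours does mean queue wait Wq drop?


ρ = 3.39/4.9 = 0.6918
Wq(M/M/1) = ρ/(μ−λ) = 0.6918/1.51 = 0.45817 hr
Wq(M/D/1) = ρ/(2(μ−λ)) = 0.22909 hr
Savings = 0.45817 − 0.22909 = 0.22909 hr

Final: 0.22909 hr


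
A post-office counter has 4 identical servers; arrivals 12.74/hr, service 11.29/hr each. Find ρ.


ρ = λ/(cμ) = 12.74/(4·11.29) = 12.74/45.16 = 0.2821

Final: 0.2821


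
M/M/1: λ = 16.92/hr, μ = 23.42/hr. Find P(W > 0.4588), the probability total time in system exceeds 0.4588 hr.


W ~ Exponential(μ−λ) for M/M/1.
μ − λ = 23.42 − 16.92 = 6.5000
P(W > t) = e^{−(μ−λ)t} = e^{−2.9822} = 0.050681

Final: 0.050681


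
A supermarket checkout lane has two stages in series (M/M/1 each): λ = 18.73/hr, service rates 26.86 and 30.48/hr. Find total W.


Each node sees arrival rate λ = 18.73/hr (tandem ⇒ throughput preserved).
W₁ = 1/(μ₁−λ) = 1/(26.86−18.73) = 0.12300 hr
W₂ = 1/(μ₂−λ) = 1/(30.48−18.73) = 0.08511 hr
W_total = W₁ + W₂ = 0.12300 + 0.08511 = 0.20811 hr

Final: 0.20811 hr


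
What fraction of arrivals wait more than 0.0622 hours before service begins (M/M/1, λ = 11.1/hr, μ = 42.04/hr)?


ρ = 11.1/42.04 = 0.2640
P(Wq > t) = ρ·e^{−(μ−λ)t} = 0.2640·e^{−1.9245}
= 0.2640·0.145953 = 0.038537

Final: 0.038537


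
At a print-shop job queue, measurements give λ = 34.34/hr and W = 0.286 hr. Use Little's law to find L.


L = λW = 34.34·0.286 = 9.8212

Final: 9.8212


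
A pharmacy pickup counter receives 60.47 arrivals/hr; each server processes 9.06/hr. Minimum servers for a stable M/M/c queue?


Stability requires cμ > λ ⇔ c > λ/μ.
λ/μ = 60.47/9.06 = 6.6744
Minimum integer c = ⌊6.6744⌋ + 1 = 7
Check: 7·9.06 = 63.42 > 60.47, while 6·9.06 = 54.36 ≤ 60.47

Final: 7 servers


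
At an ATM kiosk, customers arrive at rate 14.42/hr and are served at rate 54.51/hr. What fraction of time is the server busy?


ρ = λ/μ = 14.42/54.51 = 0.2645

Final: 0.2645


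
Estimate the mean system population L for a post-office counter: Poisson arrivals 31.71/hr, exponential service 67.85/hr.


ρ = λ/μ = 31.71/67.85 = 0.4674
L = ρ/(1−ρ) = 0.4674/(1 − 0.4674) = 0.4674/0.5326 = 0.8774

Final: 0.8774


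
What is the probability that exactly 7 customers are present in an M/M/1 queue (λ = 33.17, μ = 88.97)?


ρ = 33.17/88.97 = 0.3728
P_n = (1−ρ)·ρ^n = (1 − 0.3728)·0.3728^7 = 0.6272·0.001001 = 0.0006279

Final: 0.0006279


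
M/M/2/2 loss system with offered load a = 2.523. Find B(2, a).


B(c,a) = (a^c/c!) / Σ_{k=0}^{c} a^k/k!
a^2/2! = 3.182765
Σ terms (k=0..2): 1.00000 + 2.52300 + 3.18276 = 6.705765
B = 3.182765/6.705765 = 0.474631

Final: 0.474631


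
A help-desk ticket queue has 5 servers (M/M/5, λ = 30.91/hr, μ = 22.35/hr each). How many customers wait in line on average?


a = λ/μ = 1.3830; ρ = a/5 = 0.2766
P₀ = 0.250568
Lq = P₀·a^c·ρ / (c!·(1−ρ)²) = 0.250568·5.05950·0.2766/(120·0.52331)
= 0.005584

Final: 0.005584


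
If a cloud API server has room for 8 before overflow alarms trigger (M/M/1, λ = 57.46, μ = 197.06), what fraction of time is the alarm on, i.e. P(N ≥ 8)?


ρ = 57.46/197.06 = 0.2916
P(N ≥ n) = ρ^n = 0.2916^8 = 0.00005226

Final: 0.00005226


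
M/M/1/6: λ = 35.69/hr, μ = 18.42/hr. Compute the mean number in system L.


ρ = 35.69/18.42 = 1.9376
L = ρ[1 − (K+1)ρ^K + Kρ^(K+1)] / [(1−ρ)(1−ρ^(K+1))]
Numerator: 1.9376·(1 − 7·52.910459 + 6·102.517606) = 476.123236
Denominator: (-0.9376)·(-101.517606) = 95.179644
L = 476.123236/95.179644 = 5.0024

Final: 5.0024


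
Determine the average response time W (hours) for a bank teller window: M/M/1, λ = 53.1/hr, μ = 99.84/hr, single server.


W = 1/(μ−λ) = 1/(99.84 − 53.1) = 1/46.74 = 0.02139 hr

Final: 0.02139 hr


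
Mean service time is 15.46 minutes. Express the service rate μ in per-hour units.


μ = 1/(service time) in consistent units.
1 hour = 60 min, so μ = 60/15.46 = 3.8810 per hour

Final: 3.8810 /hr


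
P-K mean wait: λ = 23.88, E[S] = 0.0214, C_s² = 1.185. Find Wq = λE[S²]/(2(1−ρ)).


ρ = λ·E[S] = 23.88·0.0214 = 0.5110
E[S²] = E[S]²(1+C_s²) = 0.0214²·(1+1.185) = 0.001001
Wq = λ·E[S²]/(2(1−ρ)) = 23.88·0.001001/(2·0.4890) = 0.02443 hr

Final: 0.02443 hr


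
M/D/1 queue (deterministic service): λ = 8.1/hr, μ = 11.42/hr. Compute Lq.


ρ = 8.1/11.42 = 0.7093
M/D/1: Lq = ρ²/(2(1−ρ)) = 0.5031/(2·0.2907) = 0.86524

Final: 0.86524


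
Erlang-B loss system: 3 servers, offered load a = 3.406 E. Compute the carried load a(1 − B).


B(3,3.406) = 0.392179 (Erlang-B)
Carried load = a(1 − B) = 3.406·(1 − 0.392179) = 3.406·0.607821 = 2.0702 E

Final: 2.0702 Erlangs


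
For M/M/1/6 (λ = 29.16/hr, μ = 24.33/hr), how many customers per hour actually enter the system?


ρ = 1.1985; P_K = (1−ρ)ρ^6/(1−ρ^7) = 0.230534
λ_eff = λ(1 − P_K) = 29.16·(1 − 0.230534) = 29.16·0.769466 = 22.4376 /hr

Final: 22.4376 /hr


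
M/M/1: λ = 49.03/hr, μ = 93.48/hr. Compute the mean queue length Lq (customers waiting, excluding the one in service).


ρ = 49.03/93.48 = 0.5245
Lq = ρ²/(1−ρ) = 0.2751/0.4755 = 0.5785

Final: 0.5785


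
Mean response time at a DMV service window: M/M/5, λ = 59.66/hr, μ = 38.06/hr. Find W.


a = 1.5675; ρ = 0.3135; P₀ = 0.208139
Lq = P₀·a^c·ρ/(c!(1−ρ)²) = 0.01092
Wq = Lq/λ = 0.01092/59.66 = 0.0001830 hr
W = Wq + 1/μ = 0.0001830 + 0.02627 = 0.02646 hr

Final: 0.02646 hr


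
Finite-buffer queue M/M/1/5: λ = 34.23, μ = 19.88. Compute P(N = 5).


ρ = λ/μ = 34.23/19.88 = 1.7218
P_K = (1−ρ)ρ^K/(1−ρ^(K+1)) = (-0.7218·15.133960)/(1 − 26.058122)
= -10.924162/-25.058122 = 0.435953

Final: 0.435953


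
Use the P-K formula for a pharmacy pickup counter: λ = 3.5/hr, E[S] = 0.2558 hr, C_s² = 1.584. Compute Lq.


ρ = λ·E[S] = 3.5·0.2558 = 0.8953
Lq = ρ²(1+C_s²)/(2(1−ρ)) = 0.8016·(1+1.584)/(2·0.1047)
= 0.8016·2.5840/0.2094 = 9.89129

Final: 9.89129


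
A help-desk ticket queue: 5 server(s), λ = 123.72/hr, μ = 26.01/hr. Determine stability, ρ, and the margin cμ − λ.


Total capacity cμ = 5·26.01 = 130.05/hr
ρ = λ/(cμ) = 123.72/130.05 = 0.9513
Stable ⇔ ρ < 1: YES
Spare capacity = cμ − λ = 130.05 − 123.72 = 6.33/hr

Final: ρ = 0.9513; stable; margin = 6.33/hr


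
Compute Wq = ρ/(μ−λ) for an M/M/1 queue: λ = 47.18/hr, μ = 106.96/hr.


ρ = 47.18/106.96 = 0.4411
Wq = ρ/(μ−λ) = 0.4411/(106.96 − 47.18) = 0.4411/59.78 = 0.007379 hr

Final: 0.007379 hr


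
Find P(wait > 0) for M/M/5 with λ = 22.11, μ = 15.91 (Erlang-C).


a = λ/μ = 1.3897; ρ = a/5 = 0.2779
P₀ = 0.248890 (from M/M/c formula)
C(c,a) = [a^c/(c!(1−ρ))]·P₀ = [5.18314/(120·0.7221)]·0.248890
= 0.05982·0.248890 = 0.014888

Final: 0.014888


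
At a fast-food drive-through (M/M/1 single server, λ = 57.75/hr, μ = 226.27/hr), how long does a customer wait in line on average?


ρ = 57.75/226.27 = 0.2552
Wq = ρ/(μ−λ) = 0.2552/(226.27 − 57.75) = 0.2552/168.52 = 0.001515 hr

Final: 0.001515 hr


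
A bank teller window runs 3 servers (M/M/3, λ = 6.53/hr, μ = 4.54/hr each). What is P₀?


a = λ/μ = 6.53/4.54 = 1.4383; ρ = a/c = 0.4794
Σ_{k=0}^{2} a^k/k! (terms k=0..2) = 1.00000 + 1.43833 + 1.03439 = 3.47272
Tail: a^3/(3!(1−ρ)) = 2.97558/(6·0.5206) = 0.95269
P₀ = 1/(3.47272 + 0.95269) = 1/4.42541 = 0.225968

Final: 0.225968


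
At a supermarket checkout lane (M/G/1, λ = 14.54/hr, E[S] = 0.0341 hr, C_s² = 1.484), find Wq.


ρ = λ·E[S] = 14.54·0.0341 = 0.4958
E[S²] = E[S]²(1+C_s²) = 0.0341²·(1+1.484) = 0.002888
Wq = λ·E[S²]/(2(1−ρ)) = 14.54·0.002888/(2·0.5042) = 0.04165 hr

Final: 0.04165 hr


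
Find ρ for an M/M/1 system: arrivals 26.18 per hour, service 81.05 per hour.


ρ = λ/μ = 26.18/81.05 = 0.3230

Final: 0.3230


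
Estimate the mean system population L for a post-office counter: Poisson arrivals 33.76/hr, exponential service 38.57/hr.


ρ = λ/μ = 33.76/38.57 = 0.8753
L = ρ/(1−ρ) = 0.8753/(1 − 0.8753) = 0.8753/0.1247 = 7.0187

Final: 7.0187


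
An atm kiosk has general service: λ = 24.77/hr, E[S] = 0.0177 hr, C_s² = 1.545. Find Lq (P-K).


ρ = λ·E[S] = 24.77·0.0177 = 0.4384
Lq = ρ²(1+C_s²)/(2(1−ρ)) = 0.1922·(1+1.545)/(2·0.5616)
= 0.1922·2.5450/1.1231 = 0.43556

Final: 0.43556


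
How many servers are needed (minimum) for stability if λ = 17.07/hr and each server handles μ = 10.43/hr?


Stability requires cμ > λ ⇔ c > λ/μ.
λ/μ = 17.07/10.43 = 1.6366
Minimum integer c = ⌊1.6366⌋ + 1 = 2
Check: 2·10.43 = 20.86 > 17.07, while 1·10.43 = 10.43 ≤ 17.07

Final: 2 servers


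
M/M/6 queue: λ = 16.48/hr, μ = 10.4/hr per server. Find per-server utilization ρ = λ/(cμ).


ρ = λ/(cμ) = 16.48/(6·10.4) = 16.48/62.40 = 0.2641

Final: 0.2641


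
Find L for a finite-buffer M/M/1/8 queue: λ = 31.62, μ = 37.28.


ρ = 31.62/37.28 = 0.8482
L = ρ[1 − (K+1)ρ^K + Kρ^(K+1)] / [(1−ρ)(1−ρ^(K+1))]
Numerator: 0.8482·(1 − 9·0.267848 + 8·0.227182) = 0.345061
Denominator: (0.1518)·(0.772818) = 0.117332
L = 0.345061/0.117332 = 2.9409

Final: 2.9409


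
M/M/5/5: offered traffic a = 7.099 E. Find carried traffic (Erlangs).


B(5,7.099) = 0.430515 (Erlang-B)
Carried load = a(1 − B) = 7.099·(1 − 0.430515) = 7.099·0.569485 = 4.0428 E

Final: 4.0428 Erlangs


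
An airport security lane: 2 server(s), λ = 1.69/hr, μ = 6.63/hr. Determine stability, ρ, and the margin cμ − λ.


Total capacity cμ = 2·6.63 = 13.26/hr
ρ = λ/(cμ) = 1.69/13.26 = 0.1275
Stable ⇔ ρ < 1: YES
Spare capacity = cμ − λ = 13.26 − 1.69 = 11.57/hr

Final: ρ = 0.1275; stable; margin = 11.57/hr


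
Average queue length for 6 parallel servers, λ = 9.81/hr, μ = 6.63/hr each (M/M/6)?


a = λ/μ = 1.4796; ρ = a/6 = 0.2466
P₀ = 0.227668
Lq = P₀·a^c·ρ / (c!·(1−ρ)²) = 0.227668·10.49380·0.2466/(720·0.56760)
= 0.001442

Final: 0.001442


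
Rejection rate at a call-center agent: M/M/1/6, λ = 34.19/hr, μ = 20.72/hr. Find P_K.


ρ = λ/μ = 34.19/20.72 = 1.6501
P_K = (1−ρ)ρ^K/(1−ρ^(K+1)) = (-0.6501·20.186271)/(1 − 33.309296)
= -13.123025/-32.309296 = 0.406169

Final: 0.406169


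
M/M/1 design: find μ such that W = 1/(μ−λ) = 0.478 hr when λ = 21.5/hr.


W = 1/(μ−λ) ⇒ μ − λ = 1/W = 1/0.478 = 2.0921
μ = λ + 1/W = 21.5 + 2.0921 = 23.5921 per hr

Final: 23.5921 /hr


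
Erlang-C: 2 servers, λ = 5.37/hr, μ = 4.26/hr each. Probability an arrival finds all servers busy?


a = λ/μ = 1.2606; ρ = a/2 = 0.6303
P₀ = 0.226782 (from M/M/c formula)
C(c,a) = [a^c/(c!(1−ρ))]·P₀ = [1.58902/(2·0.3697)]·0.226782
= 2.14896·0.226782 = 0.487345

Final: 0.487345


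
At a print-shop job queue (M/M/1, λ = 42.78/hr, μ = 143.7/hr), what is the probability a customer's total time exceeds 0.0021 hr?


W ~ Exponential(μ−λ) for M/M/1.
μ − λ = 143.7 − 42.78 = 100.9200
P(W > t) = e^{−(μ−λ)t} = e^{−0.2119} = 0.809020

Final: 0.809020


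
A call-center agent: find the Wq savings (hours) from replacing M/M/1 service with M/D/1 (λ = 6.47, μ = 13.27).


ρ = 6.47/13.27 = 0.4876
Wq(M/M/1) = ρ/(μ−λ) = 0.4876/6.80 = 0.07170 hr
Wq(M/D/1) = ρ/(2(μ−λ)) = 0.03585 hr
Savings = 0.07170 − 0.03585 = 0.03585 hr

Final: 0.03585 hr


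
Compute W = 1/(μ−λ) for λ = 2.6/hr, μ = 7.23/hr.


W = 1/(μ−λ) = 1/(7.23 − 2.6) = 1/4.63 = 0.2160 hr

Final: 0.2160 hr


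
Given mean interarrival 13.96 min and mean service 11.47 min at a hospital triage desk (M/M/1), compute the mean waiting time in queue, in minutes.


λ = 60/13.96 = 4.2980 /hr
μ = 60/11.47 = 5.2310 /hr
ρ = λ/μ = 4.2980/5.2310 = 0.8216
Wq = ρ/(μ−λ) = 0.8216/(5.2310−4.2980) = 0.88060 hr
In minutes: 0.88060·60 = 52.836 min

Final: 52.836 min


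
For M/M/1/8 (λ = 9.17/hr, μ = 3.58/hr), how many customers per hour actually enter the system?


ρ = 2.5615; P_K = (1−ρ)ρ^8/(1−ρ^9) = 0.609725
λ_eff = λ(1 − P_K) = 9.17·(1 − 0.609725) = 9.17·0.390275 = 3.5788 /hr

Final: 3.5788 /hr


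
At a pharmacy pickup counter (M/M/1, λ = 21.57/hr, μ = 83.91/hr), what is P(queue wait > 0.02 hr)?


ρ = 21.57/83.91 = 0.2571
P(Wq > t) = ρ·e^{−(μ−λ)t} = 0.2571·e^{−1.2468}
= 0.2571·0.287423 = 0.073885

Final: 0.073885


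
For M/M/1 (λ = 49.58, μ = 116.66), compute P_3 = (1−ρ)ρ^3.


ρ = 49.58/116.66 = 0.4250
P_n = (1−ρ)·ρ^n = (1 − 0.4250)·0.4250^3 = 0.5750·0.076763 = 0.044139

Final: 0.044139


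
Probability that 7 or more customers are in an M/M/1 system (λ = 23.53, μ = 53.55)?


ρ = 23.53/53.55 = 0.4394
P(N ≥ n) = ρ^n = 0.4394^7 = 0.003163

Final: 0.003163


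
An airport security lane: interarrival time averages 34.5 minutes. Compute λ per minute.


λ = 1/(interarrival time) in consistent units.
1 minute = 1 min, so λ = 1/34.5 = 0.02899 per minute

Final: 0.02899 /min


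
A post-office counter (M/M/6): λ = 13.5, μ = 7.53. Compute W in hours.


a = 1.7928; ρ = 0.2988; P₀ = 0.166362
Lq = P₀·a^c·ρ/(c!(1−ρ)²) = 0.004663
Wq = Lq/λ = 0.004663/13.5 = 0.0003454 hr
W = Wq + 1/μ = 0.0003454 + 0.13280 = 0.13315 hr

Final: 0.13315 hr


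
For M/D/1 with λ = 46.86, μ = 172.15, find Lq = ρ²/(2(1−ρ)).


ρ = 46.86/172.15 = 0.2722
M/D/1: Lq = ρ²/(2(1−ρ)) = 0.07410/(2·0.7278) = 0.05090

Final: 0.05090


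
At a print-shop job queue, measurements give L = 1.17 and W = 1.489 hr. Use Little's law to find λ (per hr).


λ = L/W = 1.17/1.489 = 0.7858 /hr

Final: 0.7858 /hr


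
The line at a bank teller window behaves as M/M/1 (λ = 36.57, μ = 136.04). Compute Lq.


ρ = 36.57/136.04 = 0.2688
Lq = ρ²/(1−ρ) = 0.07226/0.7312 = 0.09883

Final: 0.09883


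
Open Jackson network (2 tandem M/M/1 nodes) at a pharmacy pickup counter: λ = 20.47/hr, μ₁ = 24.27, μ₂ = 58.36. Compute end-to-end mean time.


Each node sees arrival rate λ = 20.47/hr (tandem ⇒ throughput preserved).
W₁ = 1/(μ₁−λ) = 1/(24.27−20.47) = 0.26316 hr
W₂ = 1/(μ₂−λ) = 1/(58.36−20.47) = 0.02639 hr
W_total = W₁ + W₂ = 0.26316 + 0.02639 = 0.28955 hr

Final: 0.28955 hr


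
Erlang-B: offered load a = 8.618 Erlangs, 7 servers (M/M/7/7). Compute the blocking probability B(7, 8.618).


B(c,a) = (a^c/c!) / Σ_{k=0}^{c} a^k/k!
a^7/7! = 700.510891
Σ terms (k=0..7): 1.00000 + 8.61800 + 37.13496 + 106.67637 + 229.83423 + 396.14229 + 568.99237 + 700.51089 = 2048.909109
B = 700.510891/2048.909109 = 0.341895

Final: 0.341895


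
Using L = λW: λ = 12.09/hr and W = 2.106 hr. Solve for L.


L = λW = 12.09·2.106 = 25.4615

Final: 25.4615


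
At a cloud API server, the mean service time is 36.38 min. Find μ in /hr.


μ = 1/(service time) in consistent units.
1 hour = 60 min, so μ = 60/36.38 = 1.6493 per hour

Final: 1.6493 /hr


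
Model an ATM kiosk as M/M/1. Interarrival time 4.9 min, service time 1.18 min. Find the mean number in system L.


λ = 60/4.9 = 12.2449 /hr
μ = 60/1.18 = 50.8475 /hr
ρ = λ/μ = 12.2449/50.8475 = 0.2408
L = ρ/(1−ρ) = 0.2408/0.7592 = 0.3172

Final: 0.3172


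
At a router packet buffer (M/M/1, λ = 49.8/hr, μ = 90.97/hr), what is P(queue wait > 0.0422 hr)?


ρ = 49.8/90.97 = 0.5474
P(Wq > t) = ρ·e^{−(μ−λ)t} = 0.5474·e^{−1.7374}
= 0.5474·0.175982 = 0.096338

Final: 0.096338


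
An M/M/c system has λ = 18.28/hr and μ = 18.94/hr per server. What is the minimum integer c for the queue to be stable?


Stability requires cμ > λ ⇔ c > λ/μ.
λ/μ = 18.28/18.94 = 0.9652
Minimum integer c = ⌊0.9652⌋ + 1 = 1
Check: 1·18.94 = 18.94 > 18.28, while 0·18.94 = 0.00 ≤ 18.28

Final: 1 servers


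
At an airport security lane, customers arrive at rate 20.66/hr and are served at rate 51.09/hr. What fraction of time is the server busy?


ρ = λ/μ = 20.66/51.09 = 0.4044

Final: 0.4044


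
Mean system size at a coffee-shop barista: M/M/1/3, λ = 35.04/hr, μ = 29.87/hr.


ρ = 35.04/29.87 = 1.1731
L = ρ[1 − (K+1)ρ^K + Kρ^(K+1)] / [(1−ρ)(1−ρ^(K+1))]
Numerator: 1.1731·(1 − 4·1.614309 + 3·1.893719) = 0.262678
Denominator: (-0.1731)·(-0.893719) = 0.154688
L = 0.262678/0.154688 = 1.6981

Final: 1.6981
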